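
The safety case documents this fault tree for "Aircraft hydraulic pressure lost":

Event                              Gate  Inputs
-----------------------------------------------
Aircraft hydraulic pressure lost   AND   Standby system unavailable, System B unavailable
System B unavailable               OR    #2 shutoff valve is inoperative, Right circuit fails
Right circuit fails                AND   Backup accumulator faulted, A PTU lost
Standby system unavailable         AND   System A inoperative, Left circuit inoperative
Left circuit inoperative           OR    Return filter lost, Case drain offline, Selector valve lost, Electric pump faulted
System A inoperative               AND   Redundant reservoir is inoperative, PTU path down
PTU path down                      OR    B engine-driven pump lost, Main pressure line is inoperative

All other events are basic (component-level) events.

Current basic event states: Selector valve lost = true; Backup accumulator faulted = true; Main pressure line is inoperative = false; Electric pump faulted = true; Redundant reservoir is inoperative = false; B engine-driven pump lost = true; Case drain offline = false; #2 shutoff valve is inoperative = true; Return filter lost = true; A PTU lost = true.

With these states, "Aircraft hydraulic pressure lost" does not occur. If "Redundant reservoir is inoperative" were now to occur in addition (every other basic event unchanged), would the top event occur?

Yes

Counterfactual: set "Redundant reservoir is inoperative" to occurred.
PTU path down [OR]: B engine-driven pump lost=occurs, Main pressure line is inoperative=not → at least one input occurs → occurs.
System A inoperative [AND]: Redundant reservoir is inoperative=occurs, PTU path down=occurs → all inputs occur → occurs.
Left circuit inoperative [OR]: Return filter lost=occurs, Case drain offline=not, Selector valve lost=occurs, Electric pump faulted=occurs → at least one input occurs → occurs.
Standby system unavailable [AND]: System A inoperative=occurs, Left circuit inoperative=occurs → all inputs occur → occurs.
Right circuit fails [AND]: Backup accumulator faulted=occurs, A PTU lost=occurs → all inputs occur → occurs.
System B unavailable [OR]: #2 shutoff valve is inoperative=occurs, Right circuit fails=occurs → at least one input occurs → occurs.
Aircraft hydraulic pressure lost [AND]: Standby system unavailable=occurs, System B unavailable=occurs → all inputs occur → occurs.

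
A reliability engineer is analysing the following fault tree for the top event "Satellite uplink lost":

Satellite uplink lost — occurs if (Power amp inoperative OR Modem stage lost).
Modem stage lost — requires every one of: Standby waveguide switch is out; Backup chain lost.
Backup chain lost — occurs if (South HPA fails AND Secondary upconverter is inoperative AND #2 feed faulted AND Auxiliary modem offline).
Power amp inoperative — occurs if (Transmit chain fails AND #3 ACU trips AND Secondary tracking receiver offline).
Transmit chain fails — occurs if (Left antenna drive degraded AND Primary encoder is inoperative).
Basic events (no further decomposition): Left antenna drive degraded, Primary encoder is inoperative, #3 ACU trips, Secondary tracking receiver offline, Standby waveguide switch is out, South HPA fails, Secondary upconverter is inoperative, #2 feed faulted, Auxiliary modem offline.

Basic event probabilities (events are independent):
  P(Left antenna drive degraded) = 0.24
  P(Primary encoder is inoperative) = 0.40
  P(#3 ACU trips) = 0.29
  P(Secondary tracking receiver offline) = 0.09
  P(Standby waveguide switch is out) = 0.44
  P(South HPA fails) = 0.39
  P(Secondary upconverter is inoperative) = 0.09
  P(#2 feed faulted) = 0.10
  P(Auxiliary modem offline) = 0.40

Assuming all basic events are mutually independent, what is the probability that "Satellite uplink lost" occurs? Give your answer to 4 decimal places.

0.0031

P(Transmit chain fails) [AND] = 0.24 × 0.40 = 0.096000
P(Power amp inoperative) [AND] = 0.096000 × 0.29 × 0.09 = 0.002506
P(Backup chain lost) [AND] = 0.39 × 0.09 × 0.10 × 0.40 = 0.001404
P(Modem stage lost) [AND] = 0.44 × 0.001404 = 0.000618
P(Satellite uplink lost) [OR] = 1 − (1−0.002506) × (1−0.000618) = 0.003122
Rounded to 4 decimal places: P(Satellite uplink lost) ≈ 0.0031.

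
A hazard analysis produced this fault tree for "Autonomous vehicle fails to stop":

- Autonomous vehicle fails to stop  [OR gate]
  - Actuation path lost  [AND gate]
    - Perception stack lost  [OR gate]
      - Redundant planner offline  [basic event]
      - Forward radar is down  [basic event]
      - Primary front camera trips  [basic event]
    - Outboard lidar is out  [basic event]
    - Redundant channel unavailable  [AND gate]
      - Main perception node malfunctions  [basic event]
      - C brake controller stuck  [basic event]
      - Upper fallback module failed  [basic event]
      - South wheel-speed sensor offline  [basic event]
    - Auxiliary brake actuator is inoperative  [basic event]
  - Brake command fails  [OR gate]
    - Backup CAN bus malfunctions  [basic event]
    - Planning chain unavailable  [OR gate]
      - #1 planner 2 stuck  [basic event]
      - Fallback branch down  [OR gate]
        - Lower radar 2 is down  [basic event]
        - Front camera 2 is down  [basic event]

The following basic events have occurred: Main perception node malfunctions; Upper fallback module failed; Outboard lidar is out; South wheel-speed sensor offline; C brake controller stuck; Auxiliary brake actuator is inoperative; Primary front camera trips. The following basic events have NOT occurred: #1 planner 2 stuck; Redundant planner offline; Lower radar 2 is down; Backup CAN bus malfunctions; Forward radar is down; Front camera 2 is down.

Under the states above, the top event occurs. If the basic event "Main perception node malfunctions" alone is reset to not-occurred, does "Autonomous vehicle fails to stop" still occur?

No

Counterfactual: set "Main perception node malfunctions" to not occurred.
Perception stack lost [OR]: Redundant planner offline=not, Forward radar is down=not, Primary front camera trips=occurs → at least one input occurs → occurs.
Redundant channel unavailable [AND]: Main perception node malfunctions=not, C brake controller stuck=occurs, Upper fallback module failed=occurs, South wheel-speed sensor offline=occurs → not all inputs occur → does not occur.
Actuation path lost [AND]: Perception stack lost=occurs, Outboard lidar is out=occurs, Redundant channel unavailable=not, Auxiliary brake actuator is inoperative=occurs → not all inputs occur → does not occur.
Fallback branch down [OR]: Lower radar 2 is down=not, Front camera 2 is down=not → no input occurs → does not occur.
Planning chain unavailable [OR]: #1 planner 2 stuck=not, Fallback branch down=not → no input occurs → does not occur.
Brake command fails [OR]: Backup CAN bus malfunctions=not, Planning chain unavailable=not → no input occurs → does not occur.
Autonomous vehicle fails to stop [OR]: Actuation path lost=not, Brake command fails=not → no input occurs → does not occur.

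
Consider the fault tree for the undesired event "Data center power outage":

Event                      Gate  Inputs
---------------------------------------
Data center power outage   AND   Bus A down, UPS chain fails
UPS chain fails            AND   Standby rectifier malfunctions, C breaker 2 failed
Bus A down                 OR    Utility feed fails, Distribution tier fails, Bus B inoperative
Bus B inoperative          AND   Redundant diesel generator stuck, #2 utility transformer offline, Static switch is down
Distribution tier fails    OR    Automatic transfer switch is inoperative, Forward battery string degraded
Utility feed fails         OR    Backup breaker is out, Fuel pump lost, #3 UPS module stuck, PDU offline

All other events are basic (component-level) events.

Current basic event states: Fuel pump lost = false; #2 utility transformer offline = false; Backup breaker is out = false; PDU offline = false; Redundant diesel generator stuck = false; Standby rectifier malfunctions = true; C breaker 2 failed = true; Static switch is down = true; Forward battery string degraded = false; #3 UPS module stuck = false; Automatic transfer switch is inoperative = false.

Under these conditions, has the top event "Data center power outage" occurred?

Utility feed fails [OR]: Backup breaker is out=not, Fuel pump lost=not, #3 UPS module stuck=not, PDU offline=not → no input occurs → does not occur.
Distribution tier fails [OR]: Automatic transfer switch is inoperative=not, Forward battery string degraded=not → no input occurs → does not occur.
Bus B inoperative [AND]: Redundant diesel generator stuck=not, #2 utility transformer offline=not, Static switch is down=occurs → not all inputs occur → does not occur.
Bus A down [OR]: Utility feed fails=not, Distribution tier fails=not, Bus B inoperative=not → no input occurs → does not occur.
UPS chain fails [AND]: Standby rectifier malfunctions=occurs, C breaker 2 failed=occurs → all inputs occur → occurs.
Data center power outage [AND]: Bus A down=not, UPS chain fails=occurs → not all inputs occur → does not occur.

No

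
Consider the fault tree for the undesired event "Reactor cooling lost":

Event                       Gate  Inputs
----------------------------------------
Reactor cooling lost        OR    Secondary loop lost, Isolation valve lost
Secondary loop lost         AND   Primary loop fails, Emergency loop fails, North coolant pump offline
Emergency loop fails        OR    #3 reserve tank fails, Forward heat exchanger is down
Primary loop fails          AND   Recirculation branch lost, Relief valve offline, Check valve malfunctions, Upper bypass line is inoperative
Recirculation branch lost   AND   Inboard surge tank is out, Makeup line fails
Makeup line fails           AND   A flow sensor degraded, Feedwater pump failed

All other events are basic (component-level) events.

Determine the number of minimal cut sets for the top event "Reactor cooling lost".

3

Makeup line fails [AND]: one cut set from each child combined → 1 × 1 = 1 cut set(s).
Recirculation branch lost [AND]: one cut set from each child combined → 1 × 1 = 1 cut set(s).
Primary loop fails [AND]: one cut set from each child combined → 1 × 1 × 1 × 1 = 1 cut set(s).
Emergency loop fails [OR]: union of children's cut sets → 2 cut set(s).
Secondary loop lost [AND]: one cut set from each child combined → 1 × 2 × 1 = 2 cut set(s).
Reactor cooling lost [OR]: union of children's cut sets → 3 cut set(s).
Minimal cut sets: {#3 reserve tank fails, A flow sensor degraded, Check valve malfunctions, Feedwater pump failed, Inboard surge tank is out, North coolant pump offline, Relief valve offline, Upper bypass line is inoperative}; {A flow sensor degraded, Check valve malfunctions, Feedwater pump failed, Forward heat exchanger is down, Inboard surge tank is out, North coolant pump offline, Relief valve offline, Upper bypass line is inoperative}; {Isolation valve lost}.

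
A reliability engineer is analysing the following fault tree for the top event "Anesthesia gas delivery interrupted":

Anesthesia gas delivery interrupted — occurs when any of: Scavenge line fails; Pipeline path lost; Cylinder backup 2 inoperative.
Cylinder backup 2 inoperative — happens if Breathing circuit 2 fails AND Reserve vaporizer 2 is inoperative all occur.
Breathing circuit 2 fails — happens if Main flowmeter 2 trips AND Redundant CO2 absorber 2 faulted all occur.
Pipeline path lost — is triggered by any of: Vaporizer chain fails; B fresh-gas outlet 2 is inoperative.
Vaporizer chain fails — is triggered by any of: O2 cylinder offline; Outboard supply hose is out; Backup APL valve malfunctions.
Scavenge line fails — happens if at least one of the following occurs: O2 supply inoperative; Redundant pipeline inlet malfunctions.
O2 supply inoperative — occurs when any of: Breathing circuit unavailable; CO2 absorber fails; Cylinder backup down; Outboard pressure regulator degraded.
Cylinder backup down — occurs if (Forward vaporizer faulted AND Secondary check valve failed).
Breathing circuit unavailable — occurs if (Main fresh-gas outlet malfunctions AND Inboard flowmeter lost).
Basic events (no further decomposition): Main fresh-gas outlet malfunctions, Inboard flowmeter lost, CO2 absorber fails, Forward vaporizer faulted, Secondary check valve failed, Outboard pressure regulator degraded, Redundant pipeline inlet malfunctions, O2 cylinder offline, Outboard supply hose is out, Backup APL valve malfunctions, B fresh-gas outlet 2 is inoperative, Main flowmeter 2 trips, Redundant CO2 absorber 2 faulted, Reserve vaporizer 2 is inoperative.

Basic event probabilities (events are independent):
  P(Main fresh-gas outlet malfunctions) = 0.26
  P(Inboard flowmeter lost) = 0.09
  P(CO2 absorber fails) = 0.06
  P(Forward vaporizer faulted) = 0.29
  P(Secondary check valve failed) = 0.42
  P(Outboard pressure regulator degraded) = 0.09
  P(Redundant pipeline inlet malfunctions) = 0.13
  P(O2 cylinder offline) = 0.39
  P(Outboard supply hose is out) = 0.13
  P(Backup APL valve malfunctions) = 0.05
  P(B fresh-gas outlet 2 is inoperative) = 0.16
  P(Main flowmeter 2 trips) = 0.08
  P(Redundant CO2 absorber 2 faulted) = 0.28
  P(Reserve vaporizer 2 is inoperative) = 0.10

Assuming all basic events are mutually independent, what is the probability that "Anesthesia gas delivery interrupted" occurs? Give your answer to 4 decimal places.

P(Breathing circuit unavailable) [AND] = 0.26 × 0.09 = 0.023400
P(Cylinder backup down) [AND] = 0.29 × 0.42 = 0.121800
P(O2 supply inoperative) [OR] = 1 − (1−0.023400) × (1−0.06) × (1−0.121800) × (1−0.09) = 0.266366
P(Scavenge line fails) [OR] = 1 − (1−0.266366) × (1−0.13) = 0.361738
P(Vaporizer chain fails) [OR] = 1 − (1−0.39) × (1−0.13) × (1−0.05) = 0.495835
P(Pipeline path lost) [OR] = 1 − (1−0.495835) × (1−0.16) = 0.576501
P(Breathing circuit 2 fails) [AND] = 0.08 × 0.28 = 0.022400
P(Cylinder backup 2 inoperative) [AND] = 0.022400 × 0.10 = 0.002240
P(Anesthesia gas delivery interrupted) [OR] = 1 − (1−0.361738) × (1−0.576501) × (1−0.002240) = 0.730302
Rounded to 4 decimal places: P(Anesthesia gas delivery interrupted) ≈ 0.7303.

0.7303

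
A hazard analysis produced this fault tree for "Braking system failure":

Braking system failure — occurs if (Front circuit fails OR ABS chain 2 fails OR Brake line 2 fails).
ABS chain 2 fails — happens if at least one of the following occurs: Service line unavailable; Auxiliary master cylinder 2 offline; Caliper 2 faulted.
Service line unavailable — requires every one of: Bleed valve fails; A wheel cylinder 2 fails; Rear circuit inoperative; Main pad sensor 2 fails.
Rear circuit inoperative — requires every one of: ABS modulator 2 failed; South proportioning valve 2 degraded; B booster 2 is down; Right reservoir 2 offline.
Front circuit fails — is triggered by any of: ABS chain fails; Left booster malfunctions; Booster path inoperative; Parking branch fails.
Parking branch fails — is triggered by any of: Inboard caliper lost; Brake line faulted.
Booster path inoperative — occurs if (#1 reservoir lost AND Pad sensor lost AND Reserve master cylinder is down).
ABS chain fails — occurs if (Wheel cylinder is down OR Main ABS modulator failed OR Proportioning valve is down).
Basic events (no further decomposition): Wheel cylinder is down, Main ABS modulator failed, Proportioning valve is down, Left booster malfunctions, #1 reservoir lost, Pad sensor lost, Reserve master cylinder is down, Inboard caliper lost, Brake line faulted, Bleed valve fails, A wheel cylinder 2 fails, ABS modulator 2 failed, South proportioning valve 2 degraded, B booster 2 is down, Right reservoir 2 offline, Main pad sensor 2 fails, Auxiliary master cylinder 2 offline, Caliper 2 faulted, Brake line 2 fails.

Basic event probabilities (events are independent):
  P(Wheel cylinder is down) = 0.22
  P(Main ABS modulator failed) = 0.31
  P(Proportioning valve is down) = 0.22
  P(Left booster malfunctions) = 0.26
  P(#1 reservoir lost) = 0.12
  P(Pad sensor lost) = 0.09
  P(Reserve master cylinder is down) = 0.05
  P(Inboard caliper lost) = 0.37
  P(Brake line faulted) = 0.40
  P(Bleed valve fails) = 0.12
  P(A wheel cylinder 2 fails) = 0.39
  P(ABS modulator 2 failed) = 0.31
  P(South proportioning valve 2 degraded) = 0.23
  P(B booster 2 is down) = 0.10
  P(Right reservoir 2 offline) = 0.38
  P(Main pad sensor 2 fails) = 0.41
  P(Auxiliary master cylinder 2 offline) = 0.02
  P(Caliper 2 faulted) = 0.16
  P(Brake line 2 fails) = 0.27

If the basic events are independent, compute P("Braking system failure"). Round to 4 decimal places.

0.9295

P(ABS chain fails) [OR] = 1 − (1−0.22) × (1−0.31) × (1−0.22) = 0.580204
P(Booster path inoperative) [AND] = 0.12 × 0.09 × 0.05 = 0.000540
P(Parking branch fails) [OR] = 1 − (1−0.37) × (1−0.40) = 0.622000
P(Front circuit fails) [OR] = 1 − (1−0.580204) × (1−0.26) × (1−0.000540) × (1−0.622000) = 0.882638
P(Rear circuit inoperative) [AND] = 0.31 × 0.23 × 0.10 × 0.38 = 0.002709
P(Service line unavailable) [AND] = 0.12 × 0.39 × 0.002709 × 0.41 = 0.000052
P(ABS chain 2 fails) [OR] = 1 − (1−0.000052) × (1−0.02) × (1−0.16) = 0.176843
P(Braking system failure) [OR] = 1 − (1−0.882638) × (1−0.176843) × (1−0.27) = 0.929477
Rounded to 4 decimal places: P(Braking system failure) ≈ 0.9295.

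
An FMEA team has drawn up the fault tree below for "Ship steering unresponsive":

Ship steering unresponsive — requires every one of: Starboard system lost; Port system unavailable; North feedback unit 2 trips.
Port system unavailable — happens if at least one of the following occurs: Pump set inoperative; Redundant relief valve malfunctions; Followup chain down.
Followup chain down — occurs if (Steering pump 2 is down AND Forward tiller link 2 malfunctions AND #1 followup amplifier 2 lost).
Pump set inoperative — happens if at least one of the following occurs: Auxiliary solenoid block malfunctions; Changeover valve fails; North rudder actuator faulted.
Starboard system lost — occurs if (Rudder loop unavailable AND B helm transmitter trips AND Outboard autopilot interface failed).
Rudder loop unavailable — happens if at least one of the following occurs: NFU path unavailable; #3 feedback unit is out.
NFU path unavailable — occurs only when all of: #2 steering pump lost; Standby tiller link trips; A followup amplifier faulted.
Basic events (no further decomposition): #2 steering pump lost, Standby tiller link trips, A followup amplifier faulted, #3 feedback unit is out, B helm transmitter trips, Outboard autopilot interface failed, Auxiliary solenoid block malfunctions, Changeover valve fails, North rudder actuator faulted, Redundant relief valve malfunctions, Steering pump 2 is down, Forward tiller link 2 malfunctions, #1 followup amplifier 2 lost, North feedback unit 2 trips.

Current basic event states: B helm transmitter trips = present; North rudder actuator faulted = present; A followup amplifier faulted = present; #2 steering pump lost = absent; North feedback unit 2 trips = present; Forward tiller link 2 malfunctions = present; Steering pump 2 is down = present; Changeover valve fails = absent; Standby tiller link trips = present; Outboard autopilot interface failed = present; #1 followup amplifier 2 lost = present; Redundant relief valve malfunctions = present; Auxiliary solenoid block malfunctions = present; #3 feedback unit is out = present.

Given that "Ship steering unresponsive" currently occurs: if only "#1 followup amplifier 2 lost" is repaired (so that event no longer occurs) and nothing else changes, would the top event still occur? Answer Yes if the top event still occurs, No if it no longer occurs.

Yes

Counterfactual: set "#1 followup amplifier 2 lost" to not occurred.
NFU path unavailable [AND]: #2 steering pump lost=not, Standby tiller link trips=occurs, A followup amplifier faulted=occurs → not all inputs occur → does not occur.
Rudder loop unavailable [OR]: NFU path unavailable=not, #3 feedback unit is out=occurs → at least one input occurs → occurs.
Starboard system lost [AND]: Rudder loop unavailable=occurs, B helm transmitter trips=occurs, Outboard autopilot interface failed=occurs → all inputs occur → occurs.
Pump set inoperative [OR]: Auxiliary solenoid block malfunctions=occurs, Changeover valve fails=not, North rudder actuator faulted=occurs → at least one input occurs → occurs.
Followup chain down [AND]: Steering pump 2 is down=occurs, Forward tiller link 2 malfunctions=occurs, #1 followup amplifier 2 lost=not → not all inputs occur → does not occur.
Port system unavailable [OR]: Pump set inoperative=occurs, Redundant relief valve malfunctions=occurs, Followup chain down=not → at least one input occurs → occurs.
Ship steering unresponsive [AND]: Starboard system lost=occurs, Port system unavailable=occurs, North feedback unit 2 trips=occurs → all inputs occur → occurs.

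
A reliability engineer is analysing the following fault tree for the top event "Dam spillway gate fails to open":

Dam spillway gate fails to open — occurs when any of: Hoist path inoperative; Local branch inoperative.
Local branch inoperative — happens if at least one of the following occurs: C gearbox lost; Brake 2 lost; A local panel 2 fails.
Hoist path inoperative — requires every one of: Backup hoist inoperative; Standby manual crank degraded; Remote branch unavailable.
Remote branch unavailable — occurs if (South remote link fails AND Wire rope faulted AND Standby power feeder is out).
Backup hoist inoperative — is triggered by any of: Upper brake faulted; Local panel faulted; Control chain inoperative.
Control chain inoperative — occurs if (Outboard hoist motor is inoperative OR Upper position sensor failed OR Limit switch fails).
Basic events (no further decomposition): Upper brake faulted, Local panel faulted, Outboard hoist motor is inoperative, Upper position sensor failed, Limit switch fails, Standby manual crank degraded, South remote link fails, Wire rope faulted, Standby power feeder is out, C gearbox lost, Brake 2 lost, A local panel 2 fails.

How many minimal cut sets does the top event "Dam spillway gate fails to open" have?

Control chain inoperative [OR]: union of children's cut sets → 3 cut set(s).
Backup hoist inoperative [OR]: union of children's cut sets → 5 cut set(s).
Remote branch unavailable [AND]: one cut set from each child combined → 1 × 1 × 1 = 1 cut set(s).
Hoist path inoperative [AND]: one cut set from each child combined → 5 × 1 × 1 = 5 cut set(s).
Local branch inoperative [OR]: union of children's cut sets → 3 cut set(s).
Dam spillway gate fails to open [OR]: union of children's cut sets → 8 cut set(s).
Minimal cut sets: {South remote link fails, Standby manual crank degraded, Standby power feeder is out, Upper brake faulted, Wire rope faulted}; {Local panel faulted, South remote link fails, Standby manual crank degraded, Standby power feeder is out, Wire rope faulted}; {Outboard hoist motor is inoperative, South remote link fails, Standby manual crank degraded, Standby power feeder is out, Wire rope faulted}; {South remote link fails, Standby manual crank degraded, Standby power feeder is out, Upper position sensor failed, Wire rope faulted}; {Limit switch fails, South remote link fails, Standby manual crank degraded, Standby power feeder is out, Wire rope faulted}; {C gearbox lost}; {Brake 2 lost}; {A local panel 2 fails}.

8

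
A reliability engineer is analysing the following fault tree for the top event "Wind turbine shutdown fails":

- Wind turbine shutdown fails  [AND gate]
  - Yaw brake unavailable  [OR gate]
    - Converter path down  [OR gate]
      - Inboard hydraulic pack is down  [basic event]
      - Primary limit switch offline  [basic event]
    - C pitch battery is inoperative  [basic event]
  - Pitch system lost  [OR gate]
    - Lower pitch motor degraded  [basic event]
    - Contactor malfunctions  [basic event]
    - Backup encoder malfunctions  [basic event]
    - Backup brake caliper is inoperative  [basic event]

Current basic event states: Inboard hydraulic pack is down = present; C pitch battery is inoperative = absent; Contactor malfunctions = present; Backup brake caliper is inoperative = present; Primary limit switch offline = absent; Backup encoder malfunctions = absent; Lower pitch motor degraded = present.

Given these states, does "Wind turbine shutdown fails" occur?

Converter path down [OR]: Inboard hydraulic pack is down=occurs, Primary limit switch offline=not → at least one input occurs → occurs.
Yaw brake unavailable [OR]: Converter path down=occurs, C pitch battery is inoperative=not → at least one input occurs → occurs.
Pitch system lost [OR]: Lower pitch motor degraded=occurs, Contactor malfunctions=occurs, Backup encoder malfunctions=not, Backup brake caliper is inoperative=occurs → at least one input occurs → occurs.
Wind turbine shutdown fails [AND]: Yaw brake unavailable=occurs, Pitch system lost=occurs → all inputs occur → occurs.

Yes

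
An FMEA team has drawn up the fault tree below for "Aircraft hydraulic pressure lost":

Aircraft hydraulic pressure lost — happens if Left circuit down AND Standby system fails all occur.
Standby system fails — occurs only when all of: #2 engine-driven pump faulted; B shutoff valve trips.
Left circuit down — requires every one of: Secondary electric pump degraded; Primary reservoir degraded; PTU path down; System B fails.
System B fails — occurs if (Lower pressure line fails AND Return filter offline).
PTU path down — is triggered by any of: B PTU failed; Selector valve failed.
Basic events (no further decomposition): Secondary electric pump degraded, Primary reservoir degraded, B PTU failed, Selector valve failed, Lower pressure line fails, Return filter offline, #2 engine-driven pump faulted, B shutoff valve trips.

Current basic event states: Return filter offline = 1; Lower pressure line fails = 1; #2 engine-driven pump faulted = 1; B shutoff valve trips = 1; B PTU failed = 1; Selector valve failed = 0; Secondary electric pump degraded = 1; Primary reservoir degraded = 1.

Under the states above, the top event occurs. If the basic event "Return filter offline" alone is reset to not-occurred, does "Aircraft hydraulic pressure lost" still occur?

No

Counterfactual: set "Return filter offline" to not occurred.
PTU path down [OR]: B PTU failed=occurs, Selector valve failed=not → at least one input occurs → occurs.
System B fails [AND]: Lower pressure line fails=occurs, Return filter offline=not → not all inputs occur → does not occur.
Left circuit down [AND]: Secondary electric pump degraded=occurs, Primary reservoir degraded=occurs, PTU path down=occurs, System B fails=not → not all inputs occur → does not occur.
Standby system fails [AND]: #2 engine-driven pump faulted=occurs, B shutoff valve trips=occurs → all inputs occur → occurs.
Aircraft hydraulic pressure lost [AND]: Left circuit down=not, Standby system fails=occurs → not all inputs occur → does not occur.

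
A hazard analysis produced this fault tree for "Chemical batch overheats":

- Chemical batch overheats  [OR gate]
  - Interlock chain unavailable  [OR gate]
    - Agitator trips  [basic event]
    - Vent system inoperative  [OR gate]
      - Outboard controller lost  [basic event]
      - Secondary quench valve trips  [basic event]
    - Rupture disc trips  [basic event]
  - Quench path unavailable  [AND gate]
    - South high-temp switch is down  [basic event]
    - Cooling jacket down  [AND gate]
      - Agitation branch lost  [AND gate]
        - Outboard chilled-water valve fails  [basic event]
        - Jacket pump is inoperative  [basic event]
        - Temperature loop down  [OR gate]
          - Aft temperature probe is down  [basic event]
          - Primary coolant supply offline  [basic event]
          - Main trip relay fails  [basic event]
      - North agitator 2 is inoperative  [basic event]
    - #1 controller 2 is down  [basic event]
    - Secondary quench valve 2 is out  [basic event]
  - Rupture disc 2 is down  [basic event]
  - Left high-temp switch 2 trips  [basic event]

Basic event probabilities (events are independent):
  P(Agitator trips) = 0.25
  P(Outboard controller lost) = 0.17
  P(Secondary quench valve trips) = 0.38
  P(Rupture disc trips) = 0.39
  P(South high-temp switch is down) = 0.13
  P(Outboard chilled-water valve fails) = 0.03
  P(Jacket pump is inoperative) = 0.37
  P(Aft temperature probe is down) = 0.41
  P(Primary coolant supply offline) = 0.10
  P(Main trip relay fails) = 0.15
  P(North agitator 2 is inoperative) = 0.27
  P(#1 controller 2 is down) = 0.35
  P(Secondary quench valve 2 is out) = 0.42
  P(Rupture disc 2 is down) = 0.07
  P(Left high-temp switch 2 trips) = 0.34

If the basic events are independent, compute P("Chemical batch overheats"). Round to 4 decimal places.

P(Vent system inoperative) [OR] = 1 − (1−0.17) × (1−0.38) = 0.485400
P(Interlock chain unavailable) [OR] = 1 − (1−0.25) × (1−0.485400) × (1−0.39) = 0.764571
P(Temperature loop down) [OR] = 1 − (1−0.41) × (1−0.10) × (1−0.15) = 0.548650
P(Agitation branch lost) [AND] = 0.03 × 0.37 × 0.548650 = 0.006090
P(Cooling jacket down) [AND] = 0.006090 × 0.27 = 0.001644
P(Quench path unavailable) [AND] = 0.13 × 0.001644 × 0.35 × 0.42 = 0.000031
P(Chemical batch overheats) [OR] = 1 − (1−0.764571) × (1−0.000031) × (1−0.07) × (1−0.34) = 0.855498
Rounded to 4 decimal places: P(Chemical batch overheats) ≈ 0.8555.

0.8555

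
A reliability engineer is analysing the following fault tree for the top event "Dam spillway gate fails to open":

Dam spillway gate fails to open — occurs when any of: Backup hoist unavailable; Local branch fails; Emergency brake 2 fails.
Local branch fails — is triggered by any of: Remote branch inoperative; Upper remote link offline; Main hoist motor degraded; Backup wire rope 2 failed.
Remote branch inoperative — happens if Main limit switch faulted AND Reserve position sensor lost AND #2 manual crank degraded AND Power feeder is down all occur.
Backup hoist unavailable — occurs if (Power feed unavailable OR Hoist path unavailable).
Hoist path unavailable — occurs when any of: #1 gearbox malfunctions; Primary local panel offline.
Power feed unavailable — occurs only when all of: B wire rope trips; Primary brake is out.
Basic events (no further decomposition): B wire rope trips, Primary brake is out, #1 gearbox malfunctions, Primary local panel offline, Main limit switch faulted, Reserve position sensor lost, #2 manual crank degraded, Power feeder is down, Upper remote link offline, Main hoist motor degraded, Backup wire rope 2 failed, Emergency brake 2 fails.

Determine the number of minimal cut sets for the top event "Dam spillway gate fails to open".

8

Power feed unavailable [AND]: one cut set from each child combined → 1 × 1 = 1 cut set(s).
Hoist path unavailable [OR]: union of children's cut sets → 2 cut set(s).
Backup hoist unavailable [OR]: union of children's cut sets → 3 cut set(s).
Remote branch inoperative [AND]: one cut set from each child combined → 1 × 1 × 1 × 1 = 1 cut set(s).
Local branch fails [OR]: union of children's cut sets → 4 cut set(s).
Dam spillway gate fails to open [OR]: union of children's cut sets → 8 cut set(s).
Minimal cut sets: {B wire rope trips, Primary brake is out}; {#1 gearbox malfunctions}; {Primary local panel offline}; {#2 manual crank degraded, Main limit switch faulted, Power feeder is down, Reserve position sensor lost}; {Upper remote link offline}; {Main hoist motor degraded}; {Backup wire rope 2 failed}; {Emergency brake 2 fails}.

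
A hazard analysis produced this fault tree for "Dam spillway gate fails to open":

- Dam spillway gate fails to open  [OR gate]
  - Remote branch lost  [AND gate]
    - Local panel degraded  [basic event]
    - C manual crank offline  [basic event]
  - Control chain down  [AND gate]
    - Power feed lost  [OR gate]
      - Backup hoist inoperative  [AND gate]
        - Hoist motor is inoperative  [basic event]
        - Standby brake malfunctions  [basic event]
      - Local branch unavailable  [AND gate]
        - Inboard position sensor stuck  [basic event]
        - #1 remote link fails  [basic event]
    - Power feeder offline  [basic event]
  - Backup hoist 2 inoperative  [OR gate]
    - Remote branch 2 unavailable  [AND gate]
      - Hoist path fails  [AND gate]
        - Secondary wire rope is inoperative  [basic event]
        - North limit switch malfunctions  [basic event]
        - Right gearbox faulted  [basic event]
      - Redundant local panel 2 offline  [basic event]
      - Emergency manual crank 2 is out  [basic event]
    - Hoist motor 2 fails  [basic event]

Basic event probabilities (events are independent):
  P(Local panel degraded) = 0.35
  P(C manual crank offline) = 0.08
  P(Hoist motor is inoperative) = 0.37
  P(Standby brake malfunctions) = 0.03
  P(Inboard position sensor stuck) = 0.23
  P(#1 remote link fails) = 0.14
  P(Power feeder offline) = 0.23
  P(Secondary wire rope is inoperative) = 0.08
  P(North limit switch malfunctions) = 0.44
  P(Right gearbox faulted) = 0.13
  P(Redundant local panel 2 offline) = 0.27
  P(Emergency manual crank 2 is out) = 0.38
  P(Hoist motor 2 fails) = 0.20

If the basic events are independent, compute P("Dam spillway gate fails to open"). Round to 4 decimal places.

0.2304

P(Remote branch lost) [AND] = 0.35 × 0.08 = 0.028000
P(Backup hoist inoperative) [AND] = 0.37 × 0.03 = 0.011100
P(Local branch unavailable) [AND] = 0.23 × 0.14 = 0.032200
P(Power feed lost) [OR] = 1 − (1−0.011100) × (1−0.032200) = 0.042943
P(Control chain down) [AND] = 0.042943 × 0.23 = 0.009877
P(Hoist path fails) [AND] = 0.08 × 0.44 × 0.13 = 0.004576
P(Remote branch 2 unavailable) [AND] = 0.004576 × 0.27 × 0.38 = 0.000469
P(Backup hoist 2 inoperative) [OR] = 1 − (1−0.000469) × (1−0.20) = 0.200375
P(Dam spillway gate fails to open) [OR] = 1 − (1−0.028000) × (1−0.009877) × (1−0.200375) = 0.230441
Rounded to 4 decimal places: P(Dam spillway gate fails to open) ≈ 0.2304.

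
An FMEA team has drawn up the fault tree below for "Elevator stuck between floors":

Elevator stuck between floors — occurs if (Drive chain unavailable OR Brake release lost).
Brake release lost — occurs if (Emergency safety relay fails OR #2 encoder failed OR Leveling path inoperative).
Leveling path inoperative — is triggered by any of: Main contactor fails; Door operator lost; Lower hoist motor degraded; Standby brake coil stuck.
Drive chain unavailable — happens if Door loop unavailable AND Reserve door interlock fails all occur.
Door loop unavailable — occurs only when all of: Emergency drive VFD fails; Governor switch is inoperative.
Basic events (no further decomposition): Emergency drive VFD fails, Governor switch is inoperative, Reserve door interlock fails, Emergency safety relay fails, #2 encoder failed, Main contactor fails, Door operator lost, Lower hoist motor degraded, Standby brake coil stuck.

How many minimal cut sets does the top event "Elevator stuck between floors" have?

Door loop unavailable [AND]: one cut set from each child combined → 1 × 1 = 1 cut set(s).
Drive chain unavailable [AND]: one cut set from each child combined → 1 × 1 = 1 cut set(s).
Leveling path inoperative [OR]: union of children's cut sets → 4 cut set(s).
Brake release lost [OR]: union of children's cut sets → 6 cut set(s).
Elevator stuck between floors [OR]: union of children's cut sets → 7 cut set(s).
Minimal cut sets: {Emergency drive VFD fails, Governor switch is inoperative, Reserve door interlock fails}; {Emergency safety relay fails}; {#2 encoder failed}; {Main contactor fails}; {Door operator lost}; {Lower hoist motor degraded}; {Standby brake coil stuck}.

7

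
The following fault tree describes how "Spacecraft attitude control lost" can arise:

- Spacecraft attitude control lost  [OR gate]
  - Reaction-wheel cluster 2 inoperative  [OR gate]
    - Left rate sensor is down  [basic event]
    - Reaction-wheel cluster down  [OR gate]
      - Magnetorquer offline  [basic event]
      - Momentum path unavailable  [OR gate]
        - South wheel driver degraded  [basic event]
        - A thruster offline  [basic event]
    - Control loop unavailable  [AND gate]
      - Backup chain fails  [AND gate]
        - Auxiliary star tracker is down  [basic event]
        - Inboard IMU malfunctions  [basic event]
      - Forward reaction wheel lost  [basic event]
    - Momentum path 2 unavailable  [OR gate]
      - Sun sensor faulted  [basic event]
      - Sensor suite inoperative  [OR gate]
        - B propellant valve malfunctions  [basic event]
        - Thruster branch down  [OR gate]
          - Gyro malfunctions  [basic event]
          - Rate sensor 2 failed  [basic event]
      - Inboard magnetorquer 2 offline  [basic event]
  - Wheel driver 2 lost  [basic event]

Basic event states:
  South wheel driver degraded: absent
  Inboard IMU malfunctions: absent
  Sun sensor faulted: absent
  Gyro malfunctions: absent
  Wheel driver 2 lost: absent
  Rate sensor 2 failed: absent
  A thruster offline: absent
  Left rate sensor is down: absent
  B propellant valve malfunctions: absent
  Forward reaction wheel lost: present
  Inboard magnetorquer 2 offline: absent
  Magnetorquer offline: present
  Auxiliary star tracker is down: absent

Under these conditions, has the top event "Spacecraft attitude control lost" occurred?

Yes

Momentum path unavailable [OR]: South wheel driver degraded=not, A thruster offline=not → no input occurs → does not occur.
Reaction-wheel cluster down [OR]: Magnetorquer offline=occurs, Momentum path unavailable=not → at least one input occurs → occurs.
Backup chain fails [AND]: Auxiliary star tracker is down=not, Inboard IMU malfunctions=not → not all inputs occur → does not occur.
Control loop unavailable [AND]: Backup chain fails=not, Forward reaction wheel lost=occurs → not all inputs occur → does not occur.
Thruster branch down [OR]: Gyro malfunctions=not, Rate sensor 2 failed=not → no input occurs → does not occur.
Sensor suite inoperative [OR]: B propellant valve malfunctions=not, Thruster branch down=not → no input occurs → does not occur.
Momentum path 2 unavailable [OR]: Sun sensor faulted=not, Sensor suite inoperative=not, Inboard magnetorquer 2 offline=not → no input occurs → does not occur.
Reaction-wheel cluster 2 inoperative [OR]: Left rate sensor is down=not, Reaction-wheel cluster down=occurs, Control loop unavailable=not, Momentum path 2 unavailable=not → at least one input occurs → occurs.
Spacecraft attitude control lost [OR]: Reaction-wheel cluster 2 inoperative=occurs, Wheel driver 2 lost=not → at least one input occurs → occurs.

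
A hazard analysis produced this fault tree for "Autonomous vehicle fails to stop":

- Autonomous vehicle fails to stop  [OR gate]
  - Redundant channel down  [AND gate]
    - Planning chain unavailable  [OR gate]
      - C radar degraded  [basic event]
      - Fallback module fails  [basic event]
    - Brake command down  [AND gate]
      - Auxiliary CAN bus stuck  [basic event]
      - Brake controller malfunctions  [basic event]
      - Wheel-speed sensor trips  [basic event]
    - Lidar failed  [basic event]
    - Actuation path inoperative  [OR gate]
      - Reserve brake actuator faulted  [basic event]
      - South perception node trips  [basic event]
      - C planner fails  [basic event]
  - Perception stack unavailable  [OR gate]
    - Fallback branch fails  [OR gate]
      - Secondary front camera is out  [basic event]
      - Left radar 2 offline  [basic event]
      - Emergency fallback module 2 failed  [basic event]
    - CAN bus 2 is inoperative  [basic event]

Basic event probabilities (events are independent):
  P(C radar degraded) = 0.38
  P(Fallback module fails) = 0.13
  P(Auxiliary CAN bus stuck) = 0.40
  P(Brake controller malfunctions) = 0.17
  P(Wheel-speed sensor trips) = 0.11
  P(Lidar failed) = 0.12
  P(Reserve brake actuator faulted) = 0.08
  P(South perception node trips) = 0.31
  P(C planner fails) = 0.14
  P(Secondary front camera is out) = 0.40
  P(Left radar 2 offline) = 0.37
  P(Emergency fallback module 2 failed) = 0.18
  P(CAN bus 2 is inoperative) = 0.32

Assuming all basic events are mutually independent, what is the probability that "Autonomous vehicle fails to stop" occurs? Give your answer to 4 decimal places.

0.7893

P(Planning chain unavailable) [OR] = 1 − (1−0.38) × (1−0.13) = 0.460600
P(Brake command down) [AND] = 0.40 × 0.17 × 0.11 = 0.007480
P(Actuation path inoperative) [OR] = 1 − (1−0.08) × (1−0.31) × (1−0.14) = 0.454072
P(Redundant channel down) [AND] = 0.460600 × 0.007480 × 0.12 × 0.454072 = 0.000188
P(Fallback branch fails) [OR] = 1 − (1−0.40) × (1−0.37) × (1−0.18) = 0.690040
P(Perception stack unavailable) [OR] = 1 − (1−0.690040) × (1−0.32) = 0.789227
P(Autonomous vehicle fails to stop) [OR] = 1 − (1−0.000188) × (1−0.789227) = 0.789267
Rounded to 4 decimal places: P(Autonomous vehicle fails to stop) ≈ 0.7893.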